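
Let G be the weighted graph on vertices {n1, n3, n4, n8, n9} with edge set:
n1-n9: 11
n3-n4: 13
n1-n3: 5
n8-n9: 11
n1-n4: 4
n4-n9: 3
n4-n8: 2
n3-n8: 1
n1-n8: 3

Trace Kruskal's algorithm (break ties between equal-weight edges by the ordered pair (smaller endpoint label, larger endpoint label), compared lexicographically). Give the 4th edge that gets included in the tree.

Sort edges by weight, then run Kruskal:
n3-n8 (1): add. Components now {n3,n8} {n9} {n4} {n1}
n4-n8 (2): add. Components now {n3,n4,n8} {n9} {n1}
n1-n8 (3): add. Components now {n1,n3,n4,n8} {n9}
n4-n9 (3): add. Components now {n1,n3,n4,n8,n9}
The 4th edge added is n4-n9.

n4-n9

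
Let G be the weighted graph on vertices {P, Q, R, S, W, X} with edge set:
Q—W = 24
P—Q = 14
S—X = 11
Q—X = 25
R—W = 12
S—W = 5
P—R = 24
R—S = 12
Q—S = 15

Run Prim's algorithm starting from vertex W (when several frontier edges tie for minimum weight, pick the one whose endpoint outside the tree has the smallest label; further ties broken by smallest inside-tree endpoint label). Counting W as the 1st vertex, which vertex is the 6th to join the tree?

Prim's algorithm from W:
Step 1: frontier [S—W 5, R—W 12, Q—W 24] → take S—W (5); add S.
Step 2: frontier [S—X 11, R—S 12, Q—S 15, R—W 12, Q—W 24] → take S—X (11); add X.
Step 3: frontier [R—S 12, Q—S 15, R—W 12, Q—W 24, Q—X 25] → take R—S (12); add R.
Step 4: frontier [P—R 24, Q—S 15, Q—W 24, Q—X 25] → take Q—S (15); add Q.
Step 5: frontier [P—Q 14, P—R 24] → take P—Q (14); add P.
Vertex order: W, S, X, R, Q, P. The 6th vertex is P.

P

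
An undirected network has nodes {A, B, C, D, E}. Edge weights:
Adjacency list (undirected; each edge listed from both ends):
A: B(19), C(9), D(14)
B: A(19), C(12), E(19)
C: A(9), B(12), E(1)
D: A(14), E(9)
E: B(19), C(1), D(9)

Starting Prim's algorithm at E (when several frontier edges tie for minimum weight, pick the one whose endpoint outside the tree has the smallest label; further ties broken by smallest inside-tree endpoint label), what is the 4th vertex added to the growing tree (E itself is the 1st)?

D

Prim's algorithm from E:
Step 1: frontier [C E 1, D E 9, B E 19] → take C E (1); add C.
Step 2: frontier [A C 9, B C 12, D E 9, B E 19] → take A C (9); add A.
Step 3: frontier [A D 14, A B 19, B C 12, D E 9, B E 19] → take D E (9); add D.
Step 4: frontier [A B 19, B C 12, B E 19] → take B C (12); add B.
Vertex order: E, C, A, D, B. The 4th vertex is D.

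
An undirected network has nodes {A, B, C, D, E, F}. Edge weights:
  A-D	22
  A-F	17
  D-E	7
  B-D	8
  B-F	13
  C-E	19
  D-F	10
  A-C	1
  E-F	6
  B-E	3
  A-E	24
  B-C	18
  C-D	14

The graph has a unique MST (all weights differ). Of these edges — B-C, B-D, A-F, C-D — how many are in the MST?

1

Kruskal: consider edges lightest-first.
A-C (1): add. Components now {A,C} {B} {D} {E} {F}
B-E (3): add. Components now {A,C} {B,E} {D} {F}
E-F (6): add. Components now {A,C} {B,E,F} {D}
D-E (7): add. Components now {A,C} {B,D,E,F}
B-D (8): skip — B and D already connected.
D-F (10): skip — D and F already connected.
B-F (13): skip — B and F already connected.
C-D (14): add. Components now {A,B,C,D,E,F}
MST edge set: {A-C, B-E, E-F, D-E, C-D}.
Of the listed edges, {C-D} are in the MST → 1.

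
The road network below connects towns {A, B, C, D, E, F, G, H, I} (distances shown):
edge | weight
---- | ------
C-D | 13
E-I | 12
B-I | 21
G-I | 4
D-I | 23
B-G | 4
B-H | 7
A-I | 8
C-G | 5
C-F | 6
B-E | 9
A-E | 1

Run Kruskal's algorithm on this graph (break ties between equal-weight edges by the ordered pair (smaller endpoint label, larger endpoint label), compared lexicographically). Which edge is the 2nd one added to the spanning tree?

B-G

Kruskal's algorithm — process edges by increasing weight (ties by edge label):
A-E (1): add — endpoints in different components.
B-G (4): add — endpoints in different components.
G-I (4): add — endpoints in different components.
C-G (5): add — endpoints in different components.
C-F (6): add — endpoints in different components.
B-H (7): add — endpoints in different components.
A-I (8): add — endpoints in different components.
B-E (9): skip — B and E already connected.
E-I (12): skip — E and I already connected.
C-D (13): add — endpoints in different components.
The 2nd edge added is B-G.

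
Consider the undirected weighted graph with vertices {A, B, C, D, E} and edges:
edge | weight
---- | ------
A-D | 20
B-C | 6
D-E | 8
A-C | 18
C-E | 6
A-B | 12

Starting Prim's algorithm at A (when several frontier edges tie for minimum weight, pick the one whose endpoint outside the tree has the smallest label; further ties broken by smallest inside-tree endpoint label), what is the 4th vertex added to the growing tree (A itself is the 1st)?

E

Grow the tree from A using Prim:
Step 1: frontier [A-B 12, A-C 18, A-D 20] → take A-B (12); add B.
Step 2: frontier [A-C 18, A-D 20, B-C 6] → take B-C (6); add C.
Step 3: frontier [A-D 20, C-E 6] → take C-E (6); add E.
Step 4: frontier [A-D 20, D-E 8] → take D-E (8); add D.
Vertex order: A, B, C, E, D. The 4th vertex is E.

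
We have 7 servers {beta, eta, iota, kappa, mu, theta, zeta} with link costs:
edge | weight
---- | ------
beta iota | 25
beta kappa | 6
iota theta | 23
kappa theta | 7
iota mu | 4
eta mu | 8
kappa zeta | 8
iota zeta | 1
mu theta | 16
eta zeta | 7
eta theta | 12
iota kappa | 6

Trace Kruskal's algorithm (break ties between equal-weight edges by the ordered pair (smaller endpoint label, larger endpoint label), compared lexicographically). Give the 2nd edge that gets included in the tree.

iota-mu

Kruskal's algorithm — process edges by increasing weight (ties by edge label):
iota zeta (1): add — endpoints in different components.
iota mu (4): add — endpoints in different components.
beta kappa (6): add — endpoints in different components.
iota kappa (6): add — endpoints in different components.
eta zeta (7): add — endpoints in different components.
kappa theta (7): add — endpoints in different components.
The 2nd edge added is iota mu.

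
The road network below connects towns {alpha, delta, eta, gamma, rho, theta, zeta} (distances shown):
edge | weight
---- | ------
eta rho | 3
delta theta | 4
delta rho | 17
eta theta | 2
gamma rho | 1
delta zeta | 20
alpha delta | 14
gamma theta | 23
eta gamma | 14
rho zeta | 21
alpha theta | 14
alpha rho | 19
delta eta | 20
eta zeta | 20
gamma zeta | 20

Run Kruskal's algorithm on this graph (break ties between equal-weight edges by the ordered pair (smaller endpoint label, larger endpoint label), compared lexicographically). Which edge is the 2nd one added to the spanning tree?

eta-theta

Sort edges by weight, then run Kruskal:
gamma rho (1): add — endpoints in different components.
eta theta (2): add — endpoints in different components.
eta rho (3): add — endpoints in different components.
delta theta (4): add — endpoints in different components.
alpha delta (14): add — endpoints in different components.
alpha theta (14): skip — alpha and theta already connected.
eta gamma (14): skip — gamma and eta already connected.
delta rho (17): skip — delta and rho already connected.
alpha rho (19): skip — alpha and rho already connected.
delta eta (20): skip — eta and delta already connected.
delta zeta (20): add — endpoints in different components.
The 2nd edge added is eta theta.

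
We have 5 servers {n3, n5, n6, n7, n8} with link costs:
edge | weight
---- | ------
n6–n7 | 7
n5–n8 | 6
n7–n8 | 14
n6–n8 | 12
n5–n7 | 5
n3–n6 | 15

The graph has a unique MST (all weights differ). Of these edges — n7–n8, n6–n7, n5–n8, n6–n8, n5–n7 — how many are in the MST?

Kruskal's algorithm — process edges by increasing weight (ties by edge label):
n5–n7 (5): add. Components now {n5,n7} {n3} {n6} {n8}
n5–n8 (6): add. Components now {n5,n7,n8} {n3} {n6}
n6–n7 (7): add. Components now {n5,n6,n7,n8} {n3}
n6–n8 (12): skip — n6 and n8 already connected.
n7–n8 (14): skip — n8 and n7 already connected.
n3–n6 (15): add. Components now {n3,n5,n6,n7,n8}
MST edge set: {n5–n7, n5–n8, n6–n7, n3–n6}.
Of the listed edges, {n6–n7, n5–n8, n5–n7} are in the MST → 3.

3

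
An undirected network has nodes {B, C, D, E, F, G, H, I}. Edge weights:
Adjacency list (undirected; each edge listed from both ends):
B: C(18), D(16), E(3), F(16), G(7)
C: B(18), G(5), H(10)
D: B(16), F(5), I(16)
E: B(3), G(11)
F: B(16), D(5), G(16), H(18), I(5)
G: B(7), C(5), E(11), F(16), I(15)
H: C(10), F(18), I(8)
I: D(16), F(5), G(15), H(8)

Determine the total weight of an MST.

43

Sort edges by weight, then run Kruskal:
B-E (3): add — endpoints in different components.
C-G (5): add — endpoints in different components.
D-F (5): add — endpoints in different components.
F-I (5): add — endpoints in different components.
B-G (7): add — endpoints in different components.
H-I (8): add — endpoints in different components.
C-H (10): add — endpoints in different components.
MST edges: B-E, C-G, D-F, F-I, B-G, H-I, C-H; total weight 3+5+5+5+7+8+10 = 43.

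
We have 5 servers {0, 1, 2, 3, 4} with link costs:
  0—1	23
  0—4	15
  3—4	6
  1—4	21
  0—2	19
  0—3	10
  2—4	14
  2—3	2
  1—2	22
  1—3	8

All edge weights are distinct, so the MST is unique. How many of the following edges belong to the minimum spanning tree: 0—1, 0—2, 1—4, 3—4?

Sort edges by weight, then run Kruskal:
2—3 (2): add. Components now {0} {1} {2,3} {4}
3—4 (6): add. Components now {0} {1} {2,3,4}
1—3 (8): add. Components now {0} {1,2,3,4}
0—3 (10): add. Components now {0,1,2,3,4}
MST edge set: {2—3, 3—4, 1—3, 0—3}.
Of the listed edges, {3—4} are in the MST → 1.

1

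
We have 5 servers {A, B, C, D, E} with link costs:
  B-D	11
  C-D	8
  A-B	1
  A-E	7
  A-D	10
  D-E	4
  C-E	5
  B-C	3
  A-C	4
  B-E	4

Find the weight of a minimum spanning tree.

Kruskal: consider edges lightest-first.
A-B (1): add — endpoints in different components.
B-C (3): add — endpoints in different components.
A-C (4): skip — A and C already connected.
B-E (4): add — endpoints in different components.
D-E (4): add — endpoints in different components.
MST edges: A-B, B-C, B-E, D-E; total weight 1+3+4+4 = 12.

12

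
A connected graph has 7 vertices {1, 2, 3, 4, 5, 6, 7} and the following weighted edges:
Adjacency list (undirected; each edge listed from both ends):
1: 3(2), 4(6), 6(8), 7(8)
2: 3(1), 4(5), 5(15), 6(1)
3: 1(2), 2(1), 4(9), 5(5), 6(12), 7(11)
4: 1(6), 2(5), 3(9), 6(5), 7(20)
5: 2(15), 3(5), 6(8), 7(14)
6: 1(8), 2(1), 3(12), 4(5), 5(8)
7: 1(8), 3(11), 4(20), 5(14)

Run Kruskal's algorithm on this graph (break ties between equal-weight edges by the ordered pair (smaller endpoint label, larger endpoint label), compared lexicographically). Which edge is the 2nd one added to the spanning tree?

2-6

Kruskal: consider edges lightest-first.
2–3 (1): add — endpoints in different components.
2–6 (1): add — endpoints in different components.
1–3 (2): add — endpoints in different components.
2–4 (5): add — endpoints in different components.
3–5 (5): add — endpoints in different components.
4–6 (5): skip — 4 and 6 already connected.
1–4 (6): skip — 1 and 4 already connected.
1–6 (8): skip — 1 and 6 already connected.
1–7 (8): add — endpoints in different components.
The 2nd edge added is 2–6.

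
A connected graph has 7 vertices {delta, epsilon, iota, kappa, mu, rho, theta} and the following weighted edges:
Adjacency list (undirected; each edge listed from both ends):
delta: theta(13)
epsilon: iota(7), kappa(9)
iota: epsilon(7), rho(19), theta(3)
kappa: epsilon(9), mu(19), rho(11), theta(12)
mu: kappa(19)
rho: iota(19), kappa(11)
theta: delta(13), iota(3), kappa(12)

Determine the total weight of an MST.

62

Sort edges by weight, then run Kruskal:
iota—theta (3): add — endpoints in different components.
epsilon—iota (7): add — endpoints in different components.
epsilon—kappa (9): add — endpoints in different components.
kappa—rho (11): add — endpoints in different components.
kappa—theta (12): skip — theta and kappa already connected.
delta—theta (13): add — endpoints in different components.
iota—rho (19): skip — iota and rho already connected.
kappa—mu (19): add — endpoints in different components.
MST edges: iota—theta, epsilon—iota, epsilon—kappa, kappa—rho, delta—theta, kappa—mu; total weight 3+7+9+11+13+19 = 62.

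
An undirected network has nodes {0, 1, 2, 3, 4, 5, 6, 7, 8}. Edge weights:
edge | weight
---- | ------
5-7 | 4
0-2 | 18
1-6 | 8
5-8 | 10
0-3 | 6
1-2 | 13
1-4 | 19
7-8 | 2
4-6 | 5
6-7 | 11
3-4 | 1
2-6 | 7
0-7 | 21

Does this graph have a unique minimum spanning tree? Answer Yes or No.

Yes

Kruskal: consider edges lightest-first.
3-4 (1): add — endpoints in different components.
7-8 (2): add — endpoints in different components.
5-7 (4): add — endpoints in different components.
4-6 (5): add — endpoints in different components.
0-3 (6): add — endpoints in different components.
2-6 (7): add — endpoints in different components.
1-6 (8): add — endpoints in different components.
5-8 (10): skip — 5 and 8 already connected.
6-7 (11): add — endpoints in different components.
Every non-tree edge has weight strictly greater than the heaviest edge on the tree path between its endpoints, so the MST is unique.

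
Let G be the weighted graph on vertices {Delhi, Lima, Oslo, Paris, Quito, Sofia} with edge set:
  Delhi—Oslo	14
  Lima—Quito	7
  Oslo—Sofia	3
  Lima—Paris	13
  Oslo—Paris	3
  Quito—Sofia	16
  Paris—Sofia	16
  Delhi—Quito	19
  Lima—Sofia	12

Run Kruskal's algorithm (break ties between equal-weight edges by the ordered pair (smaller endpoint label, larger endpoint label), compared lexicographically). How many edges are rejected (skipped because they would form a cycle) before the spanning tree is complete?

Kruskal: consider edges lightest-first.
Oslo—Paris (3): add — endpoints in different components.
Oslo—Sofia (3): add — endpoints in different components.
Lima—Quito (7): add — endpoints in different components.
Lima—Sofia (12): add — endpoints in different components.
Lima—Paris (13): skip — Lima and Paris already connected.
Delhi—Oslo (14): add — endpoints in different components.
Edges rejected before the tree was complete: 1.

1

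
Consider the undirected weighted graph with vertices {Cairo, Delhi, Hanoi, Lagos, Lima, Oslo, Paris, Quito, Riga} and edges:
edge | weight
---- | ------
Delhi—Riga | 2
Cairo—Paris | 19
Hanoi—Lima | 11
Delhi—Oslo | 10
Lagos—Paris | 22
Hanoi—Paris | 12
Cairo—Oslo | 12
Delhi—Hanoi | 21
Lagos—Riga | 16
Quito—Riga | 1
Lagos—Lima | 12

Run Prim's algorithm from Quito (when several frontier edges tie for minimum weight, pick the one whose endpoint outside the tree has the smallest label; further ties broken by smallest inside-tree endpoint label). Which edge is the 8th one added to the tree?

Hanoi-Paris

Grow the tree from Quito using Prim:
Step 1: frontier [Quito—Riga 1] → take Quito—Riga (1); add Riga.
Step 2: frontier [Delhi—Riga 2, Lagos—Riga 16] → take Delhi—Riga (2); add Delhi.
Step 3: frontier [Delhi—Oslo 10, Delhi—Hanoi 21, Lagos—Riga 16] → take Delhi—Oslo (10); add Oslo.
Step 4: frontier [Delhi—Hanoi 21, Cairo—Oslo 12, Lagos—Riga 16] → take Cairo—Oslo (12); add Cairo.
Step 5: frontier [Cairo—Paris 19, Delhi—Hanoi 21, Lagos—Riga 16] → take Lagos—Riga (16); add Lagos.
Step 6: frontier [Cairo—Paris 19, Delhi—Hanoi 21, Lagos—Lima 12, Lagos—Paris 22] → take Lagos—Lima (12); add Lima.
Step 7: frontier [Cairo—Paris 19, Delhi—Hanoi 21, Lagos—Paris 22, Hanoi—Lima 11] → take Hanoi—Lima (11); add Hanoi.
Step 8: frontier [Cairo—Paris 19, Hanoi—Paris 12, Lagos—Paris 22] → take Hanoi—Paris (12); add Paris.
The 8th edge added is Hanoi—Paris.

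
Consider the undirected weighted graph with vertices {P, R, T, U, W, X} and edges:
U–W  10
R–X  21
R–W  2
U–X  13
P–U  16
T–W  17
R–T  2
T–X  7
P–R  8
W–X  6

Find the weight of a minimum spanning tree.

28

Grow the tree from P using Prim:
Step 1: frontier [P–R 8, P–U 16] → take P–R (8); add R.
Step 2: frontier [P–U 16, R–T 2, R–W 2, R–X 21] → take R–T (2); add T.
Step 3: frontier [P–U 16, R–W 2, R–X 21, T–X 7, T–W 17] → take R–W (2); add W.
Step 4: frontier [P–U 16, R–X 21, T–X 7, W–X 6, U–W 10] → take W–X (6); add X.
Step 5: frontier [P–U 16, U–W 10, U–X 13] → take U–W (10); add U.
MST edges: P–R, R–T, R–W, W–X, U–W; total weight 8+2+2+6+10 = 28.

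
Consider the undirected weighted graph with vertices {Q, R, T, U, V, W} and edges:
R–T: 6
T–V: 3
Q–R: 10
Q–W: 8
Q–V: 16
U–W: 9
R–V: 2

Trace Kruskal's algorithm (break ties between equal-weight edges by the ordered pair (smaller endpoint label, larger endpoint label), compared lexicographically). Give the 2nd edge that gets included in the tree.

T-V

Kruskal's algorithm — process edges by increasing weight (ties by edge label):
R–V (2): add. Components now {R,V} {Q} {W} {U} {T}
T–V (3): add. Components now {R,T,V} {Q} {W} {U}
R–T (6): skip — R and T already connected.
Q–W (8): add. Components now {R,T,V} {Q,W} {U}
U–W (9): add. Components now {R,T,V} {Q,U,W}
Q–R (10): add. Components now {Q,R,T,U,V,W}
The 2nd edge added is T–V.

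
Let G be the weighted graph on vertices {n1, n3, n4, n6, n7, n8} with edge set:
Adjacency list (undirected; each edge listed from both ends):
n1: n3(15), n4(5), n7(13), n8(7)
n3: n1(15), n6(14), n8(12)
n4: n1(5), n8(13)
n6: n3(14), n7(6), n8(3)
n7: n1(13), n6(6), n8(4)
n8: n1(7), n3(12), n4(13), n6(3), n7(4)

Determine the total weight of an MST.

Prim, starting at n8.
Step 1: cheapest edge leaving the tree is n6–n8 (3); add n6.
Step 2: cheapest edge leaving the tree is n7–n8 (4); add n7.
Step 3: cheapest edge leaving the tree is n1–n8 (7); add n1.
Step 4: cheapest edge leaving the tree is n1–n4 (5); add n4.
Step 5: cheapest edge leaving the tree is n3–n8 (12); add n3.
MST edges: n6–n8, n7–n8, n1–n8, n1–n4, n3–n8; total weight 3+4+7+5+12 = 31.

31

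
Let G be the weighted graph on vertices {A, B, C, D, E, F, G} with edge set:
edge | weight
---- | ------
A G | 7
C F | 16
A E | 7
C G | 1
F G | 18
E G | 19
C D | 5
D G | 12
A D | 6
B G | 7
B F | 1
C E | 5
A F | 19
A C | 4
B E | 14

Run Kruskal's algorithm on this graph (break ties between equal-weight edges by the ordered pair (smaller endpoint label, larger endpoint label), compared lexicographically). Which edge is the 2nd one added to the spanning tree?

Sort edges by weight, then run Kruskal:
B F (1): add. Components now {A} {B,F} {C} {D} {E} {G}
C G (1): add. Components now {A} {B,F} {C,G} {D} {E}
A C (4): add. Components now {A,C,G} {B,F} {D} {E}
C D (5): add. Components now {A,C,D,G} {B,F} {E}
C E (5): add. Components now {A,C,D,E,G} {B,F}
A D (6): skip — A and D already connected.
A E (7): skip — A and E already connected.
A G (7): skip — A and G already connected.
B G (7): add. Components now {A,B,C,D,E,F,G}
The 2nd edge added is C G.

C-G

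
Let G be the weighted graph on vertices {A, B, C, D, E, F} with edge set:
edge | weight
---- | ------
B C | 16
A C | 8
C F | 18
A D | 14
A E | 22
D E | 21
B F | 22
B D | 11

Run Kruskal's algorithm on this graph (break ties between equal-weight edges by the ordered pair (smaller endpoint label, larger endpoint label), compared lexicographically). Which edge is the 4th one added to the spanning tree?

C-F

Sort edges by weight, then run Kruskal:
A C (8): add. Components now {A,C} {B} {D} {E} {F}
B D (11): add. Components now {A,C} {B,D} {E} {F}
A D (14): add. Components now {A,B,C,D} {E} {F}
B C (16): skip — B and C already connected.
C F (18): add. Components now {A,B,C,D,F} {E}
D E (21): add. Components now {A,B,C,D,E,F}
The 4th edge added is C F.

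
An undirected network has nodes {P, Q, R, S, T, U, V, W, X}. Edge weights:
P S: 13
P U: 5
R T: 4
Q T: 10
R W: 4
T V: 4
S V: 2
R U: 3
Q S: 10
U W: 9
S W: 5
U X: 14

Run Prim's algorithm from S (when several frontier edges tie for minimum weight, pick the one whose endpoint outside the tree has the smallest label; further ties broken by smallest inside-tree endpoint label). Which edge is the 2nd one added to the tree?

T-V

Grow the tree from S using Prim:
Step 1: frontier [S V 2, S W 5, Q S 10, P S 13] → take S V (2); add V.
Step 2: frontier [S W 5, Q S 10, P S 13, T V 4] → take T V (4); add T.
Step 3: frontier [S W 5, Q S 10, P S 13, R T 4, Q T 10] → take R T (4); add R.
Step 4: frontier [R U 3, R W 4, S W 5, Q S 10, P S 13, Q T 10] → take R U (3); add U.
Step 5: frontier [R W 4, S W 5, Q S 10, P S 13, Q T 10, P U 5, U W 9, U X 14] → take R W (4); add W.
Step 6: frontier [Q S 10, P S 13, Q T 10, P U 5, U X 14] → take P U (5); add P.
Step 7: frontier [Q S 10, Q T 10, U X 14] → take Q S (10); add Q.
Step 8: frontier [U X 14] → take U X (14); add X.
The 2nd edge added is T V.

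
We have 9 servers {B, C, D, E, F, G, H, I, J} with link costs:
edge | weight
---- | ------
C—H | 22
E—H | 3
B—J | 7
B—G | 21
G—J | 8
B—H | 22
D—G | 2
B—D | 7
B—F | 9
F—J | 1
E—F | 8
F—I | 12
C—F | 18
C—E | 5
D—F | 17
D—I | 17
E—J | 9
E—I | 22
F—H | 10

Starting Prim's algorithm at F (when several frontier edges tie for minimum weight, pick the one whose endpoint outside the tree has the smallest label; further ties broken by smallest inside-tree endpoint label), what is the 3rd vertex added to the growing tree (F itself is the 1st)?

Prim, starting at F.
Step 1: cheapest edge leaving the tree is F—J (1); add J.
Step 2: cheapest edge leaving the tree is B—J (7); add B.
Step 3: cheapest edge leaving the tree is B—D (7); add D.
Step 4: cheapest edge leaving the tree is D—G (2); add G.
Step 5: cheapest edge leaving the tree is E—F (8); add E.
Step 6: cheapest edge leaving the tree is E—H (3); add H.
Step 7: cheapest edge leaving the tree is C—E (5); add C.
Step 8: cheapest edge leaving the tree is F—I (12); add I.
Vertex order: F, J, B, D, G, E, H, C, I. The 3rd vertex is B.

B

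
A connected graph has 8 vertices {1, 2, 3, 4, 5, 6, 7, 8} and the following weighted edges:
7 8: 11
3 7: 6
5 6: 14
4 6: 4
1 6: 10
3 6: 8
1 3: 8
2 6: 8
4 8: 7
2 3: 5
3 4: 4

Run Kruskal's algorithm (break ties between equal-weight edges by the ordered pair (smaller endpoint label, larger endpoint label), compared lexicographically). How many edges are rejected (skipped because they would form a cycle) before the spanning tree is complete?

4

Kruskal's algorithm — process edges by increasing weight (ties by edge label):
3 4 (4): add — endpoints in different components.
4 6 (4): add — endpoints in different components.
2 3 (5): add — endpoints in different components.
3 7 (6): add — endpoints in different components.
4 8 (7): add — endpoints in different components.
1 3 (8): add — endpoints in different components.
2 6 (8): skip — 2 and 6 already connected.
3 6 (8): skip — 3 and 6 already connected.
1 6 (10): skip — 1 and 6 already connected.
7 8 (11): skip — 7 and 8 already connected.
5 6 (14): add — endpoints in different components.
Edges rejected before the tree was complete: 4.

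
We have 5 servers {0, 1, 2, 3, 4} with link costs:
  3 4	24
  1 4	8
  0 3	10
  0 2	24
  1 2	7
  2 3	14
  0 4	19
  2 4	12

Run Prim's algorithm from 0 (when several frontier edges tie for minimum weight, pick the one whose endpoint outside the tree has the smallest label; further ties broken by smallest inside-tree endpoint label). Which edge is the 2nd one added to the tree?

2-3

Prim, starting at 0.
Step 1: cheapest edge leaving the tree is 0 3 (10); add 3.
Step 2: cheapest edge leaving the tree is 2 3 (14); add 2.
Step 3: cheapest edge leaving the tree is 1 2 (7); add 1.
Step 4: cheapest edge leaving the tree is 1 4 (8); add 4.
The 2nd edge added is 2 3.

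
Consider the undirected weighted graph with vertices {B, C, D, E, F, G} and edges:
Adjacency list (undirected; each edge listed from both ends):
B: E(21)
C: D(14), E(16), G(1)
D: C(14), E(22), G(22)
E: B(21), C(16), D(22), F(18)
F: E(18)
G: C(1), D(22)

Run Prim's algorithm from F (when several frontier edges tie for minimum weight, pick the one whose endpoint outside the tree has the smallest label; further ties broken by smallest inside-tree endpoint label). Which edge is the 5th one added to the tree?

Grow the tree from F using Prim:
Step 1: cheapest edge leaving the tree is E—F (18); add E.
Step 2: cheapest edge leaving the tree is C—E (16); add C.
Step 3: cheapest edge leaving the tree is C—G (1); add G.
Step 4: cheapest edge leaving the tree is C—D (14); add D.
Step 5: cheapest edge leaving the tree is B—E (21); add B.
The 5th edge added is B—E.

B-E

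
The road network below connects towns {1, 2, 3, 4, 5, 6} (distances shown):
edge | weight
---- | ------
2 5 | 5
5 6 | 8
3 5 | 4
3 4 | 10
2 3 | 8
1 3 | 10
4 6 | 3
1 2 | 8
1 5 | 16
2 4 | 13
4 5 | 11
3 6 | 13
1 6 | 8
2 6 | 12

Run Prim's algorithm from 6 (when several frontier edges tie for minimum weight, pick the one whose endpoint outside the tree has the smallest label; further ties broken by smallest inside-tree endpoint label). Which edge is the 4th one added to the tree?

Prim, starting at 6.
Step 1: frontier [4 6 3, 1 6 8, 5 6 8, 2 6 12, 3 6 13] → take 4 6 (3); add 4.
Step 2: frontier [3 4 10, 4 5 11, 2 4 13, 1 6 8, 5 6 8, 2 6 12, 3 6 13] → take 1 6 (8); add 1.
Step 3: frontier [1 2 8, 1 3 10, 1 5 16, 3 4 10, 4 5 11, 2 4 13, 5 6 8, 2 6 12, 3 6 13] → take 1 2 (8); add 2.
Step 4: frontier [1 3 10, 1 5 16, 2 5 5, 2 3 8, 3 4 10, 4 5 11, 5 6 8, 3 6 13] → take 2 5 (5); add 5.
Step 5: frontier [1 3 10, 2 3 8, 3 4 10, 3 5 4, 3 6 13] → take 3 5 (4); add 3.
The 4th edge added is 2 5.

2-5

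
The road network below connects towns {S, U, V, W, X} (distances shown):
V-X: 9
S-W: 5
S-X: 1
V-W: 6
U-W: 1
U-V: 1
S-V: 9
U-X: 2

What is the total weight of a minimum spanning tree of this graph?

Sort edges by weight, then run Kruskal:
S-X (1): add — endpoints in different components.
U-V (1): add — endpoints in different components.
U-W (1): add — endpoints in different components.
U-X (2): add — endpoints in different components.
MST edges: S-X, U-V, U-W, U-X; total weight 1+1+1+2 = 5.

5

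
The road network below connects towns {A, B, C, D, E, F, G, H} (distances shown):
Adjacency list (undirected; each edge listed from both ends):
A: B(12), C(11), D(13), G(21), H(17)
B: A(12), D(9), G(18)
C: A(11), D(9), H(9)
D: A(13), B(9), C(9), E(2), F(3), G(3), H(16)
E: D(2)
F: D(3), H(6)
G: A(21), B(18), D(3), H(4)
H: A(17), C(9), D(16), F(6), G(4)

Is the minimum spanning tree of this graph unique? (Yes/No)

No

Kruskal's algorithm — process edges by increasing weight (ties by edge label):
D E (2): add — endpoints in different components.
D F (3): add — endpoints in different components.
D G (3): add — endpoints in different components.
G H (4): add — endpoints in different components.
F H (6): skip — F and H already connected.
B D (9): add — endpoints in different components.
C D (9): add — endpoints in different components.
C H (9): skip — C and H already connected.
A C (11): add — endpoints in different components.
Non-tree edge C H has weight 9, equal to the heaviest edge on its tree cycle — swapping gives another MST of the same weight. Not unique.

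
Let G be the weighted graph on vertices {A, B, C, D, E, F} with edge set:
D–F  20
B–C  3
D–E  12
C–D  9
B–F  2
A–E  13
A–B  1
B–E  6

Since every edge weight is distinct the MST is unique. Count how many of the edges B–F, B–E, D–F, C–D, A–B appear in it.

Kruskal's algorithm — process edges by increasing weight (ties by edge label):
A–B (1): add — endpoints in different components.
B–F (2): add — endpoints in different components.
B–C (3): add — endpoints in different components.
B–E (6): add — endpoints in different components.
C–D (9): add — endpoints in different components.
MST edge set: {A–B, B–F, B–C, B–E, C–D}.
Of the listed edges, {B–F, B–E, C–D, A–B} are in the MST → 4.

4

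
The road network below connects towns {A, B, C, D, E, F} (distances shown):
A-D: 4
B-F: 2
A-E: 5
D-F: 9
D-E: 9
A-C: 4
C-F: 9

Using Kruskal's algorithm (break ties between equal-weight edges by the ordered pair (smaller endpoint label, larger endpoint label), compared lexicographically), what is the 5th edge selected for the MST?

Sort edges by weight, then run Kruskal:
B-F (2): add — endpoints in different components.
A-C (4): add — endpoints in different components.
A-D (4): add — endpoints in different components.
A-E (5): add — endpoints in different components.
C-F (9): add — endpoints in different components.
The 5th edge added is C-F.

C-F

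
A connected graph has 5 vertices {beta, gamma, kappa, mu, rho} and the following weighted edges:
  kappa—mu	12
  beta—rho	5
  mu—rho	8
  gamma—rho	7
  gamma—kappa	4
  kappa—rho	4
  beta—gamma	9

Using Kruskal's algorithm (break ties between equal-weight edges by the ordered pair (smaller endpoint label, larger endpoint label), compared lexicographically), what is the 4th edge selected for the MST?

Kruskal: consider edges lightest-first.
gamma—kappa (4): add. Components now {rho} {gamma,kappa} {mu} {beta}
kappa—rho (4): add. Components now {gamma,kappa,rho} {mu} {beta}
beta—rho (5): add. Components now {beta,gamma,kappa,rho} {mu}
gamma—rho (7): skip — rho and gamma already connected.
mu—rho (8): add. Components now {beta,gamma,kappa,mu,rho}
The 4th edge added is mu—rho.

mu-rho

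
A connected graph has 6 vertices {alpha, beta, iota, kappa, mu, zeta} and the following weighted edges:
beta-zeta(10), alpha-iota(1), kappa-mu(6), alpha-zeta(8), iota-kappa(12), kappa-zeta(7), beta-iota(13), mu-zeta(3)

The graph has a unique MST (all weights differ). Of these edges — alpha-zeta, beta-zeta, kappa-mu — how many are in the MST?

3

Kruskal's algorithm — process edges by increasing weight (ties by edge label):
alpha-iota (1): add. Components now {kappa} {alpha,iota} {mu} {zeta} {beta}
mu-zeta (3): add. Components now {kappa} {alpha,iota} {mu,zeta} {beta}
kappa-mu (6): add. Components now {kappa,mu,zeta} {alpha,iota} {beta}
kappa-zeta (7): skip — kappa and zeta already connected.
alpha-zeta (8): add. Components now {alpha,iota,kappa,mu,zeta} {beta}
beta-zeta (10): add. Components now {alpha,beta,iota,kappa,mu,zeta}
MST edge set: {alpha-iota, mu-zeta, kappa-mu, alpha-zeta, beta-zeta}.
Of the listed edges, {alpha-zeta, beta-zeta, kappa-mu} are in the MST → 3.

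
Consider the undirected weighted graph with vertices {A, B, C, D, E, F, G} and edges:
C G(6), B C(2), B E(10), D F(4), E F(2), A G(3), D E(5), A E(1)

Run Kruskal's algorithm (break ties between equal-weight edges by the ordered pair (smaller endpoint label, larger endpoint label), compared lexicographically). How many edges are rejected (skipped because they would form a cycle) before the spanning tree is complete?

Kruskal: consider edges lightest-first.
A E (1): add — endpoints in different components.
B C (2): add — endpoints in different components.
E F (2): add — endpoints in different components.
A G (3): add — endpoints in different components.
D F (4): add — endpoints in different components.
D E (5): skip — D and E already connected.
C G (6): add — endpoints in different components.
Edges rejected before the tree was complete: 1.

1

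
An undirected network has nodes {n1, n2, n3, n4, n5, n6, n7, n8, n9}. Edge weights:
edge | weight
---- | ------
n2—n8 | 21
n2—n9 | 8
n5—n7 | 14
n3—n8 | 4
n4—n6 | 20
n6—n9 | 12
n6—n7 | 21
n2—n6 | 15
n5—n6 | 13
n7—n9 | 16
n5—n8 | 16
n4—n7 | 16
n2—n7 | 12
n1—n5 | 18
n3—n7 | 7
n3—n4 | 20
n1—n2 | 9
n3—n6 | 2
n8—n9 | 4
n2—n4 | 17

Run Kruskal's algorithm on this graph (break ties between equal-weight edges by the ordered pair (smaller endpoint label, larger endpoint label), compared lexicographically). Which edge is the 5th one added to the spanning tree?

n2-n9

Kruskal: consider edges lightest-first.
n3—n6 (2): add — endpoints in different components.
n3—n8 (4): add — endpoints in different components.
n8—n9 (4): add — endpoints in different components.
n3—n7 (7): add — endpoints in different components.
n2—n9 (8): add — endpoints in different components.
n1—n2 (9): add — endpoints in different components.
n2—n7 (12): skip — n7 and n2 already connected.
n6—n9 (12): skip — n6 and n9 already connected.
n5—n6 (13): add — endpoints in different components.
n5—n7 (14): skip — n5 and n7 already connected.
n2—n6 (15): skip — n6 and n2 already connected.
n4—n7 (16): add — endpoints in different components.
The 5th edge added is n2—n9.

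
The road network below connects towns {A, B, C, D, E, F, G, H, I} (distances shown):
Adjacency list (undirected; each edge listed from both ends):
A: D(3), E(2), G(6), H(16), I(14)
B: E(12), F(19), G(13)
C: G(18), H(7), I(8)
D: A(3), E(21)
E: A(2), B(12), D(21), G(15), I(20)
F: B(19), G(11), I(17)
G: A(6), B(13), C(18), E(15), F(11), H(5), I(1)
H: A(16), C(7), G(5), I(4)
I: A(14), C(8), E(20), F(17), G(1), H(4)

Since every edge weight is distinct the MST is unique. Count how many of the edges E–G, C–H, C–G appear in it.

1

Sort edges by weight, then run Kruskal:
G–I (1): add — endpoints in different components.
A–E (2): add — endpoints in different components.
A–D (3): add — endpoints in different components.
H–I (4): add — endpoints in different components.
G–H (5): skip — G and H already connected.
A–G (6): add — endpoints in different components.
C–H (7): add — endpoints in different components.
C–I (8): skip — C and I already connected.
F–G (11): add — endpoints in different components.
B–E (12): add — endpoints in different components.
MST edge set: {G–I, A–E, A–D, H–I, A–G, C–H, F–G, B–E}.
Of the listed edges, {C–H} are in the MST → 1.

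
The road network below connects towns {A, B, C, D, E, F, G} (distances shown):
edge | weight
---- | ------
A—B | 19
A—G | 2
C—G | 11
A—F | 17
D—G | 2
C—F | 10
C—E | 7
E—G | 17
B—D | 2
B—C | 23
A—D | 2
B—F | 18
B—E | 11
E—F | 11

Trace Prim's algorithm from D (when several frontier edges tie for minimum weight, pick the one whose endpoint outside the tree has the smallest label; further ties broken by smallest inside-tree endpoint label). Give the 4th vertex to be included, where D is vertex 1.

G

Grow the tree from D using Prim:
Step 1: cheapest edge leaving the tree is A—D (2); add A.
Step 2: cheapest edge leaving the tree is B—D (2); add B.
Step 3: cheapest edge leaving the tree is A—G (2); add G.
Step 4: cheapest edge leaving the tree is C—G (11); add C.
Step 5: cheapest edge leaving the tree is C—E (7); add E.
Step 6: cheapest edge leaving the tree is C—F (10); add F.
Vertex order: D, A, B, G, C, E, F. The 4th vertex is G.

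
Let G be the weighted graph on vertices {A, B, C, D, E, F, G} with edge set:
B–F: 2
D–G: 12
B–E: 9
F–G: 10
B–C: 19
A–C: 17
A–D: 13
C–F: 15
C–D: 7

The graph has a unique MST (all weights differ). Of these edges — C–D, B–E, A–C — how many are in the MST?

Kruskal: consider edges lightest-first.
B–F (2): add — endpoints in different components.
C–D (7): add — endpoints in different components.
B–E (9): add — endpoints in different components.
F–G (10): add — endpoints in different components.
D–G (12): add — endpoints in different components.
A–D (13): add — endpoints in different components.
MST edge set: {B–F, C–D, B–E, F–G, D–G, A–D}.
Of the listed edges, {C–D, B–E} are in the MST → 2.

2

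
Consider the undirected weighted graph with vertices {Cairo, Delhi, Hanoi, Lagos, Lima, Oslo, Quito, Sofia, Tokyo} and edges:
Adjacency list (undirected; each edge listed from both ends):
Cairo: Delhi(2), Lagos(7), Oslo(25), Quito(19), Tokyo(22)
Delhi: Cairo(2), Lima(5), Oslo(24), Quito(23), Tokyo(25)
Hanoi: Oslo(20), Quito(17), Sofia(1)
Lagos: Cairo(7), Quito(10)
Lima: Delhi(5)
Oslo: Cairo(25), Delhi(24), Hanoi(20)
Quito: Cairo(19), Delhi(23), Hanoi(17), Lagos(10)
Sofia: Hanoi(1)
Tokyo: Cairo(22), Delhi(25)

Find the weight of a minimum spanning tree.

Kruskal: consider edges lightest-first.
Hanoi-Sofia (1): add — endpoints in different components.
Cairo-Delhi (2): add — endpoints in different components.
Delhi-Lima (5): add — endpoints in different components.
Cairo-Lagos (7): add — endpoints in different components.
Lagos-Quito (10): add — endpoints in different components.
Hanoi-Quito (17): add — endpoints in different components.
Cairo-Quito (19): skip — Quito and Cairo already connected.
Hanoi-Oslo (20): add — endpoints in different components.
Cairo-Tokyo (22): add — endpoints in different components.
MST edges: Hanoi-Sofia, Cairo-Delhi, Delhi-Lima, Cairo-Lagos, Lagos-Quito, Hanoi-Quito, Hanoi-Oslo, Cairo-Tokyo; total weight 1+2+5+7+10+17+20+22 = 84.

84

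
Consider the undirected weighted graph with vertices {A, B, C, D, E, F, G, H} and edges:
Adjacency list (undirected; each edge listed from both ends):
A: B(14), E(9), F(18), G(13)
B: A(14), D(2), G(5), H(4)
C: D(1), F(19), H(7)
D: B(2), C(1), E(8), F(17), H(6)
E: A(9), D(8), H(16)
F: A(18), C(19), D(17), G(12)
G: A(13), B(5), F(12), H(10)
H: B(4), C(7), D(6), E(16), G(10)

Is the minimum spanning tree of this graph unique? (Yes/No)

Kruskal's algorithm — process edges by increasing weight (ties by edge label):
C-D (1): add — endpoints in different components.
B-D (2): add — endpoints in different components.
B-H (4): add — endpoints in different components.
B-G (5): add — endpoints in different components.
D-H (6): skip — D and H already connected.
C-H (7): skip — C and H already connected.
D-E (8): add — endpoints in different components.
A-E (9): add — endpoints in different components.
G-H (10): skip — G and H already connected.
F-G (12): add — endpoints in different components.
Every non-tree edge has weight strictly greater than the heaviest edge on the tree path between its endpoints, so the MST is unique.

Yes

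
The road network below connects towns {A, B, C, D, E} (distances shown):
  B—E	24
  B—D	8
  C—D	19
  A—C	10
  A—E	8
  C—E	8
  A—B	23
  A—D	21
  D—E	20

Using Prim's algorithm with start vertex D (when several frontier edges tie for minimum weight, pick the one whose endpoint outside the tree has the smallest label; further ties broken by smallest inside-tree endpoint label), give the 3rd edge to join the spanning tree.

C-E

Prim, starting at D.
Step 1: frontier [B—D 8, C—D 19, D—E 20, A—D 21] → take B—D (8); add B.
Step 2: frontier [A—B 23, B—E 24, C—D 19, D—E 20, A—D 21] → take C—D (19); add C.
Step 3: frontier [A—B 23, B—E 24, C—E 8, A—C 10, D—E 20, A—D 21] → take C—E (8); add E.
Step 4: frontier [A—B 23, A—C 10, A—D 21, A—E 8] → take A—E (8); add A.
The 3rd edge added is C—E.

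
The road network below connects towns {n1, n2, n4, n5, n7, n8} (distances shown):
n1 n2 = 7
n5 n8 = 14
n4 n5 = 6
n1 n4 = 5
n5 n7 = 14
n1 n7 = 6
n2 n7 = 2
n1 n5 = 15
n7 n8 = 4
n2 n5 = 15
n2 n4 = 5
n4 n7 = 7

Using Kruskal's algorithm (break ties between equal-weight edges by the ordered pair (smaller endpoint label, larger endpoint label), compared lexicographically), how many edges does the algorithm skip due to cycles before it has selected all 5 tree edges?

1

Kruskal's algorithm — process edges by increasing weight (ties by edge label):
n2 n7 (2): add — endpoints in different components.
n7 n8 (4): add — endpoints in different components.
n1 n4 (5): add — endpoints in different components.
n2 n4 (5): add — endpoints in different components.
n1 n7 (6): skip — n1 and n7 already connected.
n4 n5 (6): add — endpoints in different components.
Edges rejected before the tree was complete: 1.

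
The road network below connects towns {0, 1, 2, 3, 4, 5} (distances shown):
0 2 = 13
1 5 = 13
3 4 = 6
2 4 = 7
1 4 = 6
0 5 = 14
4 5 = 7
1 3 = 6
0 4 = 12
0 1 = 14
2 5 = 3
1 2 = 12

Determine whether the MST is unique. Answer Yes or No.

Kruskal's algorithm — process edges by increasing weight (ties by edge label):
2 5 (3): add — endpoints in different components.
1 3 (6): add — endpoints in different components.
1 4 (6): add — endpoints in different components.
3 4 (6): skip — 3 and 4 already connected.
2 4 (7): add — endpoints in different components.
4 5 (7): skip — 4 and 5 already connected.
0 4 (12): add — endpoints in different components.
Non-tree edge 3 4 has weight 6, equal to the heaviest edge on its tree cycle — swapping gives another MST of the same weight. Not unique.

No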